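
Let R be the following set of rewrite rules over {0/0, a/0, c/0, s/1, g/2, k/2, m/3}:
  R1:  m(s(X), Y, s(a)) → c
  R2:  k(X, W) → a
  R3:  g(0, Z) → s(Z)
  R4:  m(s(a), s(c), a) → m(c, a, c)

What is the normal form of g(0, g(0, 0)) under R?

s(s(0))

1. g(0, g(0, 0))  →  s(g(0, 0))   [R3 at ε]
2. s(g(0, 0))  →  s(s(0))   [R3 at 1]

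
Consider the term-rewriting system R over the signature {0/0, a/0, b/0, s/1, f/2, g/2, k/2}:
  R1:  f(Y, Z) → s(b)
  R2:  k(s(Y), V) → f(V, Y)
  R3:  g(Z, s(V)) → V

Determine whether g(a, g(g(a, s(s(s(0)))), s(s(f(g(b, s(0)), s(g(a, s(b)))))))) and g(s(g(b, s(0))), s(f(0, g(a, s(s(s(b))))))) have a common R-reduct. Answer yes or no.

Reduce t₁ = g(a, g(g(a, s(s(s(0)))), s(s(f(g(b, s(0)), s(g(a, s(b)))))))):
1. g(a, g(g(a, s(s(s(0)))), s(s(f(g(b, s(0)), s(g(a, s(b))))))))  →  g(a, s(f(g(b, s(0)), s(g(a, s(b))))))   [R3 at 2]
2. g(a, s(f(g(b, s(0)), s(g(a, s(b))))))  →  f(g(b, s(0)), s(g(a, s(b))))   [R3 at ε]
3. f(g(b, s(0)), s(g(a, s(b))))  →  s(b)   [R1 at ε]

Reduce t₂ = g(s(g(b, s(0))), s(f(0, g(a, s(s(s(b))))))):
1. g(s(g(b, s(0))), s(f(0, g(a, s(s(s(b)))))))  →  f(0, g(a, s(s(s(b)))))   [R3 at ε]
2. f(0, g(a, s(s(s(b)))))  →  s(b)   [R1 at ε]

yes — NF(t₁) = s(b), NF(t₂) = s(b)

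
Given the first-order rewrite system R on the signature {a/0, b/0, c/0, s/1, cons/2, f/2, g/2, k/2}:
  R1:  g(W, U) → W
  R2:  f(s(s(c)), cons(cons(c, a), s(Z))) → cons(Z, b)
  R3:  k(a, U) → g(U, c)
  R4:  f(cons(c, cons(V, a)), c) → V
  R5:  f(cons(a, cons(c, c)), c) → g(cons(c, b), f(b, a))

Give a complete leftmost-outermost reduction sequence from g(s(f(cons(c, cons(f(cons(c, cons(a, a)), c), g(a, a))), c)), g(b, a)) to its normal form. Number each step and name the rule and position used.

s(a)

1. g(s(f(cons(c, cons(f(cons(c, cons(a, a)), c), g(a, a))), c)), g(b, a))  →  s(f(cons(c, cons(f(cons(c, cons(a, a)), c), g(a, a))), c))   [R1 at ε]
2. s(f(cons(c, cons(f(cons(c, cons(a, a)), c), g(a, a))), c))  →  s(f(cons(c, cons(a, g(a, a))), c))   [R4 at 1.1.2.1]
3. s(f(cons(c, cons(a, g(a, a))), c))  →  s(f(cons(c, cons(a, a)), c))   [R1 at 1.1.2.2]
4. s(f(cons(c, cons(a, a)), c))  →  s(a)   [R4 at 1]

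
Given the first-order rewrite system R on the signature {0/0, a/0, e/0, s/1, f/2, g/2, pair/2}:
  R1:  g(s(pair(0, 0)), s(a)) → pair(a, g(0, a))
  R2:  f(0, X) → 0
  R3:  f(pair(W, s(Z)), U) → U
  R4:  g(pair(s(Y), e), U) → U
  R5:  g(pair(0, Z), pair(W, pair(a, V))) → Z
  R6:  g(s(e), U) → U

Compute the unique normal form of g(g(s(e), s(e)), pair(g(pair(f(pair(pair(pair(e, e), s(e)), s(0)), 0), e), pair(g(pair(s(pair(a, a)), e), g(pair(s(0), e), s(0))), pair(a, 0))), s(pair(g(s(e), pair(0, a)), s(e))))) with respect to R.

pair(e, s(pair(pair(0, a), s(e))))

1. g(g(s(e), s(e)), pair(g(pair(f(pair(pair(pair(e, e), s(e)), s(0)), 0), e), pair(g(pair(s(pair(a, a)), e), g(pair(s(0), e), s(0))), pair(a, 0))), s(pair(g(s(e), pair(0, a)), s(e)))))  →  g(s(e), pair(g(pair(f(pair(pair(pair(e, e), s(e)), s(0)), 0), e), pair(g(pair(s(pair(a, a)), e), g(pair(s(0), e), s(0))), pair(a, 0))), s(pair(g(s(e), pair(0, a)), s(e)))))   [R6 at 1]
2. g(s(e), pair(g(pair(f(pair(pair(pair(e, e), s(e)), s(0)), 0), e), pair(g(pair(s(pair(a, a)), e), g(pair(s(0), e), s(0))), pair(a, 0))), s(pair(g(s(e), pair(0, a)), s(e)))))  →  pair(g(pair(f(pair(pair(pair(e, e), s(e)), s(0)), 0), e), pair(g(pair(s(pair(a, a)), e), g(pair(s(0), e), s(0))), pair(a, 0))), s(pair(g(s(e), pair(0, a)), s(e))))   [R6 at ε]
3. pair(g(pair(f(pair(pair(pair(e, e), s(e)), s(0)), 0), e), pair(g(pair(s(pair(a, a)), e), g(pair(s(0), e), s(0))), pair(a, 0))), s(pair(g(s(e), pair(0, a)), s(e))))  →  pair(g(pair(0, e), pair(g(pair(s(pair(a, a)), e), g(pair(s(0), e), s(0))), pair(a, 0))), s(pair(g(s(e), pair(0, a)), s(e))))   [R3 at 1.1.1]
4. pair(g(pair(0, e), pair(g(pair(s(pair(a, a)), e), g(pair(s(0), e), s(0))), pair(a, 0))), s(pair(g(s(e), pair(0, a)), s(e))))  →  pair(e, s(pair(g(s(e), pair(0, a)), s(e))))   [R5 at 1]
5. pair(e, s(pair(g(s(e), pair(0, a)), s(e))))  →  pair(e, s(pair(pair(0, a), s(e))))   [R6 at 2.1.1]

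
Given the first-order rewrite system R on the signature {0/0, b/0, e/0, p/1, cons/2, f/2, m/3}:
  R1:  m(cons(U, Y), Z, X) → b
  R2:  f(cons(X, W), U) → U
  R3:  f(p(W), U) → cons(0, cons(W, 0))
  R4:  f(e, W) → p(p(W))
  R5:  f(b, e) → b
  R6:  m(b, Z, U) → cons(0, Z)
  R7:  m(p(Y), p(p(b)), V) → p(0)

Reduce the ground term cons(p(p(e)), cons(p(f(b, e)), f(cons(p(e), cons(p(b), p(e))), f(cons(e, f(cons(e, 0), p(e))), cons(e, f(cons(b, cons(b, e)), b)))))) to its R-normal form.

1. cons(p(p(e)), cons(p(f(b, e)), f(cons(p(e), cons(p(b), p(e))), f(cons(e, f(cons(e, 0), p(e))), cons(e, f(cons(b, cons(b, e)), b))))))  →  cons(p(p(e)), cons(p(b), f(cons(p(e), cons(p(b), p(e))), f(cons(e, f(cons(e, 0), p(e))), cons(e, f(cons(b, cons(b, e)), b))))))   [R5 at 2.1.1]
2. cons(p(p(e)), cons(p(b), f(cons(p(e), cons(p(b), p(e))), f(cons(e, f(cons(e, 0), p(e))), cons(e, f(cons(b, cons(b, e)), b))))))  →  cons(p(p(e)), cons(p(b), f(cons(e, f(cons(e, 0), p(e))), cons(e, f(cons(b, cons(b, e)), b)))))   [R2 at 2.2]
3. cons(p(p(e)), cons(p(b), f(cons(e, f(cons(e, 0), p(e))), cons(e, f(cons(b, cons(b, e)), b)))))  →  cons(p(p(e)), cons(p(b), cons(e, f(cons(b, cons(b, e)), b))))   [R2 at 2.2]
4. cons(p(p(e)), cons(p(b), cons(e, f(cons(b, cons(b, e)), b))))  →  cons(p(p(e)), cons(p(b), cons(e, b)))   [R2 at 2.2.2]

cons(p(p(e)), cons(p(b), cons(e, b)))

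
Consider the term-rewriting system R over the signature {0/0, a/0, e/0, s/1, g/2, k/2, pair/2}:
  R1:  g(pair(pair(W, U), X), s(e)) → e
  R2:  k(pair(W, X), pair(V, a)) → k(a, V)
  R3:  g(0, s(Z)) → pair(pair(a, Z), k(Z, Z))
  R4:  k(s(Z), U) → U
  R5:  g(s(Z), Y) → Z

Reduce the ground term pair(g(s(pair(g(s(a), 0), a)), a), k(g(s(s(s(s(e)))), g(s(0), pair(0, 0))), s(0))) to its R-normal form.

pair(pair(a, a), s(0))

1. pair(g(s(pair(g(s(a), 0), a)), a), k(g(s(s(s(s(e)))), g(s(0), pair(0, 0))), s(0)))  →  pair(pair(g(s(a), 0), a), k(g(s(s(s(s(e)))), g(s(0), pair(0, 0))), s(0)))   [R5 at 1]
2. pair(pair(g(s(a), 0), a), k(g(s(s(s(s(e)))), g(s(0), pair(0, 0))), s(0)))  →  pair(pair(a, a), k(g(s(s(s(s(e)))), g(s(0), pair(0, 0))), s(0)))   [R5 at 1.1]
3. pair(pair(a, a), k(g(s(s(s(s(e)))), g(s(0), pair(0, 0))), s(0)))  →  pair(pair(a, a), k(s(s(s(e))), s(0)))   [R5 at 2.1]
4. pair(pair(a, a), k(s(s(s(e))), s(0)))  →  pair(pair(a, a), s(0))   [R4 at 2]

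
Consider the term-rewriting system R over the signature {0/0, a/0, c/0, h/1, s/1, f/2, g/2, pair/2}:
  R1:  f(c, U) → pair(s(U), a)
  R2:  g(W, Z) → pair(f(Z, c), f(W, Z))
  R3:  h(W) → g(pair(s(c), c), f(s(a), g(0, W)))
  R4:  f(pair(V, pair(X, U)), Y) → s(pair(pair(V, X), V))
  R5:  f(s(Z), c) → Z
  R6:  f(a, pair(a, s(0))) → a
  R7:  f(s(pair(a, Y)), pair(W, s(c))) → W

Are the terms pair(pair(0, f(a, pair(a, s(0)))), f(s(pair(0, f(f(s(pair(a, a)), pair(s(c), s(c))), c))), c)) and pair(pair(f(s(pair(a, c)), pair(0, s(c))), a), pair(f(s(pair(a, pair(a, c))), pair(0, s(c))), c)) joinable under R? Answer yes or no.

Reduce t₁ = pair(pair(0, f(a, pair(a, s(0)))), f(s(pair(0, f(f(s(pair(a, a)), pair(s(c), s(c))), c))), c)):
1. pair(pair(0, f(a, pair(a, s(0)))), f(s(pair(0, f(f(s(pair(a, a)), pair(s(c), s(c))), c))), c))  →  pair(pair(0, a), f(s(pair(0, f(f(s(pair(a, a)), pair(s(c), s(c))), c))), c))   [R6 at 1.2]
2. pair(pair(0, a), f(s(pair(0, f(f(s(pair(a, a)), pair(s(c), s(c))), c))), c))  →  pair(pair(0, a), pair(0, f(f(s(pair(a, a)), pair(s(c), s(c))), c)))   [R5 at 2]
3. pair(pair(0, a), pair(0, f(f(s(pair(a, a)), pair(s(c), s(c))), c)))  →  pair(pair(0, a), pair(0, f(s(c), c)))   [R7 at 2.2.1]
4. pair(pair(0, a), pair(0, f(s(c), c)))  →  pair(pair(0, a), pair(0, c))   [R5 at 2.2]

Reduce t₂ = pair(pair(f(s(pair(a, c)), pair(0, s(c))), a), pair(f(s(pair(a, pair(a, c))), pair(0, s(c))), c)):
1. pair(pair(f(s(pair(a, c)), pair(0, s(c))), a), pair(f(s(pair(a, pair(a, c))), pair(0, s(c))), c))  →  pair(pair(0, a), pair(f(s(pair(a, pair(a, c))), pair(0, s(c))), c))   [R7 at 1.1]
2. pair(pair(0, a), pair(f(s(pair(a, pair(a, c))), pair(0, s(c))), c))  →  pair(pair(0, a), pair(0, c))   [R7 at 2.1]

yes — NF(t₁) = pair(pair(0, a), pair(0, c)), NF(t₂) = pair(pair(0, a), pair(0, c))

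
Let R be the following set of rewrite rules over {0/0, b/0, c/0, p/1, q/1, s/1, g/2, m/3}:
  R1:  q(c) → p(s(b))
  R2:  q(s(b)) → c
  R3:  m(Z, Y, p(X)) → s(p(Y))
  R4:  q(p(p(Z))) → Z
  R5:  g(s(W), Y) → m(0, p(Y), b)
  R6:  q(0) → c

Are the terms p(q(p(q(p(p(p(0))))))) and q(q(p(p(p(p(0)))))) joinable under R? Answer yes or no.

no — NF(t₁) = p(0), NF(t₂) = 0

Reduce t₁ = p(q(p(q(p(p(p(0))))))):
1. p(q(p(q(p(p(p(0)))))))  →  p(q(p(p(0))))   [R4 at 1.1.1]
2. p(q(p(p(0))))  →  p(0)   [R4 at 1]

Reduce t₂ = q(q(p(p(p(p(0)))))):
1. q(q(p(p(p(p(0))))))  →  q(p(p(0)))   [R4 at 1]
2. q(p(p(0)))  →  0   [R4 at ε]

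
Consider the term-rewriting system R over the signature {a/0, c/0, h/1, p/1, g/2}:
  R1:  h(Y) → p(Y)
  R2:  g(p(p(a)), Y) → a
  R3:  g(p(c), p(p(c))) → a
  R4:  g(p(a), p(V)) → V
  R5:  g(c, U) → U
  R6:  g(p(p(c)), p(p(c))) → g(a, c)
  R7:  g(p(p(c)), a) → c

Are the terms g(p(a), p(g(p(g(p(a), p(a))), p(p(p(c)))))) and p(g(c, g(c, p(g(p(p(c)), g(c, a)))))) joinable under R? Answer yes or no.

yes — NF(t₁) = p(p(c)), NF(t₂) = p(p(c))

Reduce t₁ = g(p(a), p(g(p(g(p(a), p(a))), p(p(p(c)))))):
1. g(p(a), p(g(p(g(p(a), p(a))), p(p(p(c))))))  →  g(p(g(p(a), p(a))), p(p(p(c))))   [R4 at ε]
2. g(p(g(p(a), p(a))), p(p(p(c))))  →  g(p(a), p(p(p(c))))   [R4 at 1.1]
3. g(p(a), p(p(p(c))))  →  p(p(c))   [R4 at ε]

Reduce t₂ = p(g(c, g(c, p(g(p(p(c)), g(c, a)))))):
1. p(g(c, g(c, p(g(p(p(c)), g(c, a))))))  →  p(g(c, p(g(p(p(c)), g(c, a)))))   [R5 at 1]
2. p(g(c, p(g(p(p(c)), g(c, a)))))  →  p(p(g(p(p(c)), g(c, a))))   [R5 at 1]
3. p(p(g(p(p(c)), g(c, a))))  →  p(p(g(p(p(c)), a)))   [R5 at 1.1.2]
4. p(p(g(p(p(c)), a)))  →  p(p(c))   [R7 at 1.1]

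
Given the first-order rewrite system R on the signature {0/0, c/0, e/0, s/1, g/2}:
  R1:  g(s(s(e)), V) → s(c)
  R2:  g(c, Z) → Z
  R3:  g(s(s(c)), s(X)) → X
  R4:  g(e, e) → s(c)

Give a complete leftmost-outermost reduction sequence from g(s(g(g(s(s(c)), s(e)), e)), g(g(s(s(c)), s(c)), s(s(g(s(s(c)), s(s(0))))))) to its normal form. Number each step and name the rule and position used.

s(s(0))

1. g(s(g(g(s(s(c)), s(e)), e)), g(g(s(s(c)), s(c)), s(s(g(s(s(c)), s(s(0)))))))  →  g(s(g(e, e)), g(g(s(s(c)), s(c)), s(s(g(s(s(c)), s(s(0)))))))   [R3 at 1.1.1]
2. g(s(g(e, e)), g(g(s(s(c)), s(c)), s(s(g(s(s(c)), s(s(0)))))))  →  g(s(s(c)), g(g(s(s(c)), s(c)), s(s(g(s(s(c)), s(s(0)))))))   [R4 at 1.1]
3. g(s(s(c)), g(g(s(s(c)), s(c)), s(s(g(s(s(c)), s(s(0)))))))  →  g(s(s(c)), g(c, s(s(g(s(s(c)), s(s(0)))))))   [R3 at 2.1]
4. g(s(s(c)), g(c, s(s(g(s(s(c)), s(s(0)))))))  →  g(s(s(c)), s(s(g(s(s(c)), s(s(0))))))   [R2 at 2]
5. g(s(s(c)), s(s(g(s(s(c)), s(s(0))))))  →  s(g(s(s(c)), s(s(0))))   [R3 at ε]
6. s(g(s(s(c)), s(s(0))))  →  s(s(0))   [R3 at 1]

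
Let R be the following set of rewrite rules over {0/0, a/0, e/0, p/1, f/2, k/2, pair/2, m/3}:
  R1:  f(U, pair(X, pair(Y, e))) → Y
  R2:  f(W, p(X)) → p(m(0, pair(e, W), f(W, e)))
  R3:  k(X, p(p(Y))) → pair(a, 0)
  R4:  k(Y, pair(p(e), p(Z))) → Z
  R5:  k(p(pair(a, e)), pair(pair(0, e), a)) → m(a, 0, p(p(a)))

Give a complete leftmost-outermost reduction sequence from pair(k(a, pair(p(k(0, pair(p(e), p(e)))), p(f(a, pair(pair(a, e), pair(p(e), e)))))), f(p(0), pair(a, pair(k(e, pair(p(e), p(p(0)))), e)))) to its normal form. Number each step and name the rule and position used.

1. pair(k(a, pair(p(k(0, pair(p(e), p(e)))), p(f(a, pair(pair(a, e), pair(p(e), e)))))), f(p(0), pair(a, pair(k(e, pair(p(e), p(p(0)))), e))))  →  pair(k(a, pair(p(e), p(f(a, pair(pair(a, e), pair(p(e), e)))))), f(p(0), pair(a, pair(k(e, pair(p(e), p(p(0)))), e))))   [R4 at 1.2.1.1]
2. pair(k(a, pair(p(e), p(f(a, pair(pair(a, e), pair(p(e), e)))))), f(p(0), pair(a, pair(k(e, pair(p(e), p(p(0)))), e))))  →  pair(f(a, pair(pair(a, e), pair(p(e), e))), f(p(0), pair(a, pair(k(e, pair(p(e), p(p(0)))), e))))   [R4 at 1]
3. pair(f(a, pair(pair(a, e), pair(p(e), e))), f(p(0), pair(a, pair(k(e, pair(p(e), p(p(0)))), e))))  →  pair(p(e), f(p(0), pair(a, pair(k(e, pair(p(e), p(p(0)))), e))))   [R1 at 1]
4. pair(p(e), f(p(0), pair(a, pair(k(e, pair(p(e), p(p(0)))), e))))  →  pair(p(e), k(e, pair(p(e), p(p(0)))))   [R1 at 2]
5. pair(p(e), k(e, pair(p(e), p(p(0)))))  →  pair(p(e), p(0))   [R4 at 2]

pair(p(e), p(0))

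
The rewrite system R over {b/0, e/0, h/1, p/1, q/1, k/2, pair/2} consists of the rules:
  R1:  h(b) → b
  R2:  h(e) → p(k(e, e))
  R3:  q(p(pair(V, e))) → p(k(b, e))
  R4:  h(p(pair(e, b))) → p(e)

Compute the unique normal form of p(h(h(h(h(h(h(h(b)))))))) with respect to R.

p(b)

1. p(h(h(h(h(h(h(h(b))))))))  →  p(h(h(h(h(h(h(b)))))))   [R1 at 1.1.1.1.1.1.1]
2. p(h(h(h(h(h(h(b)))))))  →  p(h(h(h(h(h(b))))))   [R1 at 1.1.1.1.1.1]
3. p(h(h(h(h(h(b))))))  →  p(h(h(h(h(b)))))   [R1 at 1.1.1.1.1]
4. p(h(h(h(h(b)))))  →  p(h(h(h(b))))   [R1 at 1.1.1.1]
5. p(h(h(h(b))))  →  p(h(h(b)))   [R1 at 1.1.1]
6. p(h(h(b)))  →  p(h(b))   [R1 at 1.1]
7. p(h(b))  →  p(b)   [R1 at 1]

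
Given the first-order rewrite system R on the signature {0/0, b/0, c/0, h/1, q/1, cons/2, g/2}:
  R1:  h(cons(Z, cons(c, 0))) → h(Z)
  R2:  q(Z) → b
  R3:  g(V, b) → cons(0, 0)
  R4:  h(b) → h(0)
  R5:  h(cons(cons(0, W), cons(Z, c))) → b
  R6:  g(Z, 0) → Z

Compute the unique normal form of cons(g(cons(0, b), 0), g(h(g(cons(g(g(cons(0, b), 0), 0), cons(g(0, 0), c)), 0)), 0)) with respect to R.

cons(cons(0, b), b)

1. cons(g(cons(0, b), 0), g(h(g(cons(g(g(cons(0, b), 0), 0), cons(g(0, 0), c)), 0)), 0))  →  cons(cons(0, b), g(h(g(cons(g(g(cons(0, b), 0), 0), cons(g(0, 0), c)), 0)), 0))   [R6 at 1]
2. cons(cons(0, b), g(h(g(cons(g(g(cons(0, b), 0), 0), cons(g(0, 0), c)), 0)), 0))  →  cons(cons(0, b), h(g(cons(g(g(cons(0, b), 0), 0), cons(g(0, 0), c)), 0)))   [R6 at 2]
3. cons(cons(0, b), h(g(cons(g(g(cons(0, b), 0), 0), cons(g(0, 0), c)), 0)))  →  cons(cons(0, b), h(cons(g(g(cons(0, b), 0), 0), cons(g(0, 0), c))))   [R6 at 2.1]
4. cons(cons(0, b), h(cons(g(g(cons(0, b), 0), 0), cons(g(0, 0), c))))  →  cons(cons(0, b), h(cons(g(cons(0, b), 0), cons(g(0, 0), c))))   [R6 at 2.1.1]
5. cons(cons(0, b), h(cons(g(cons(0, b), 0), cons(g(0, 0), c))))  →  cons(cons(0, b), h(cons(cons(0, b), cons(g(0, 0), c))))   [R6 at 2.1.1]
6. cons(cons(0, b), h(cons(cons(0, b), cons(g(0, 0), c))))  →  cons(cons(0, b), b)   [R5 at 2]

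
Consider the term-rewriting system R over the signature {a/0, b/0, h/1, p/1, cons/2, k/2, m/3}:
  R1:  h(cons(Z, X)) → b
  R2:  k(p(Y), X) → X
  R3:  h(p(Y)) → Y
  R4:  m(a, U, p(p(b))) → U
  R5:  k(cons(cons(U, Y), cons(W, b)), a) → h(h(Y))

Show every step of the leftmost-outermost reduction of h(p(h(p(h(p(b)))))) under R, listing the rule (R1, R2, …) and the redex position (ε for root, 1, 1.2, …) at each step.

1. h(p(h(p(h(p(b))))))  →  h(p(h(p(b))))   [R3 at ε]
2. h(p(h(p(b))))  →  h(p(b))   [R3 at ε]
3. h(p(b))  →  b   [R3 at ε]

b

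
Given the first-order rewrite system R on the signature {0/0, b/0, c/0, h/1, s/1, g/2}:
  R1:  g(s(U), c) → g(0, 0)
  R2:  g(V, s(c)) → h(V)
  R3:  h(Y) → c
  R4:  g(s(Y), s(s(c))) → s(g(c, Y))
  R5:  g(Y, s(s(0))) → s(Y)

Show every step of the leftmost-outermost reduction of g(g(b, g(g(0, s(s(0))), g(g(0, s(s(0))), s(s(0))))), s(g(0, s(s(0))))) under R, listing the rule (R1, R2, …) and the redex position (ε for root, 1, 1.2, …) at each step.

1. g(g(b, g(g(0, s(s(0))), g(g(0, s(s(0))), s(s(0))))), s(g(0, s(s(0)))))  →  g(g(b, g(s(0), g(g(0, s(s(0))), s(s(0))))), s(g(0, s(s(0)))))   [R5 at 1.2.1]
2. g(g(b, g(s(0), g(g(0, s(s(0))), s(s(0))))), s(g(0, s(s(0)))))  →  g(g(b, g(s(0), s(g(0, s(s(0)))))), s(g(0, s(s(0)))))   [R5 at 1.2.2]
3. g(g(b, g(s(0), s(g(0, s(s(0)))))), s(g(0, s(s(0)))))  →  g(g(b, g(s(0), s(s(0)))), s(g(0, s(s(0)))))   [R5 at 1.2.2.1]
4. g(g(b, g(s(0), s(s(0)))), s(g(0, s(s(0)))))  →  g(g(b, s(s(0))), s(g(0, s(s(0)))))   [R5 at 1.2]
5. g(g(b, s(s(0))), s(g(0, s(s(0)))))  →  g(s(b), s(g(0, s(s(0)))))   [R5 at 1]
6. g(s(b), s(g(0, s(s(0)))))  →  g(s(b), s(s(0)))   [R5 at 2.1]
7. g(s(b), s(s(0)))  →  s(s(b))   [R5 at ε]

s(s(b))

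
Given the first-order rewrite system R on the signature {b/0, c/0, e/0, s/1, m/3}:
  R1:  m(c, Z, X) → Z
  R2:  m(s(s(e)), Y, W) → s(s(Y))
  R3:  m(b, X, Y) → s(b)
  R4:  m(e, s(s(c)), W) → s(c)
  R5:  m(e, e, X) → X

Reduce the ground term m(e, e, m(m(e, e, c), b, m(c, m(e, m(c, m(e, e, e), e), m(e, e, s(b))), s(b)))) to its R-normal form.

1. m(e, e, m(m(e, e, c), b, m(c, m(e, m(c, m(e, e, e), e), m(e, e, s(b))), s(b))))  →  m(m(e, e, c), b, m(c, m(e, m(c, m(e, e, e), e), m(e, e, s(b))), s(b)))   [R5 at ε]
2. m(m(e, e, c), b, m(c, m(e, m(c, m(e, e, e), e), m(e, e, s(b))), s(b)))  →  m(c, b, m(c, m(e, m(c, m(e, e, e), e), m(e, e, s(b))), s(b)))   [R5 at 1]
3. m(c, b, m(c, m(e, m(c, m(e, e, e), e), m(e, e, s(b))), s(b)))  →  b   [R1 at ε]

b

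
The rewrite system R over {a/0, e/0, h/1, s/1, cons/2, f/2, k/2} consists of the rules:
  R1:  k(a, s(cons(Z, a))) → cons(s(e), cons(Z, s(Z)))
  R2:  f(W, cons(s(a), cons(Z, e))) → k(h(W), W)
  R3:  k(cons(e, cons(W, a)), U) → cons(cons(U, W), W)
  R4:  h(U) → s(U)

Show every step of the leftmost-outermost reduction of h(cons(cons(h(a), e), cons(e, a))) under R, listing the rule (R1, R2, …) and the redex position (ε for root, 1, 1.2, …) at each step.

1. h(cons(cons(h(a), e), cons(e, a)))  →  s(cons(cons(h(a), e), cons(e, a)))   [R4 at ε]
2. s(cons(cons(h(a), e), cons(e, a)))  →  s(cons(cons(s(a), e), cons(e, a)))   [R4 at 1.1.1]

s(cons(cons(s(a), e), cons(e, a)))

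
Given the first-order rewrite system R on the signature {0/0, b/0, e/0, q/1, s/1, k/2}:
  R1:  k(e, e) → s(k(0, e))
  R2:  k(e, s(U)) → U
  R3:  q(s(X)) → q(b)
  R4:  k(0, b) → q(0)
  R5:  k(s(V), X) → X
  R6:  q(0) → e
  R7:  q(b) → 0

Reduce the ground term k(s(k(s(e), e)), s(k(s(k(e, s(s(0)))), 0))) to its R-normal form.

1. k(s(k(s(e), e)), s(k(s(k(e, s(s(0)))), 0)))  →  s(k(s(k(e, s(s(0)))), 0))   [R5 at ε]
2. s(k(s(k(e, s(s(0)))), 0))  →  s(0)   [R5 at 1]

s(0)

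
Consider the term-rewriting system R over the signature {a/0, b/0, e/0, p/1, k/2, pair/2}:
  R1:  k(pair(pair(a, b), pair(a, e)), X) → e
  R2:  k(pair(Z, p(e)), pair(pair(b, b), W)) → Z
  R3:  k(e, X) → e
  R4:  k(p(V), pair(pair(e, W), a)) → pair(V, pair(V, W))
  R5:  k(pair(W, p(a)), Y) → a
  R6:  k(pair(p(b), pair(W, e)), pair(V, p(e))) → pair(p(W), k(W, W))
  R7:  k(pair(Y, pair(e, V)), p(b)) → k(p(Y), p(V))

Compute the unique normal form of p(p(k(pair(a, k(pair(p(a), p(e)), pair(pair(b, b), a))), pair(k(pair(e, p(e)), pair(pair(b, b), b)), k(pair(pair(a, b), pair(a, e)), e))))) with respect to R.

1. p(p(k(pair(a, k(pair(p(a), p(e)), pair(pair(b, b), a))), pair(k(pair(e, p(e)), pair(pair(b, b), b)), k(pair(pair(a, b), pair(a, e)), e)))))  →  p(p(k(pair(a, p(a)), pair(k(pair(e, p(e)), pair(pair(b, b), b)), k(pair(pair(a, b), pair(a, e)), e)))))   [R2 at 1.1.1.2]
2. p(p(k(pair(a, p(a)), pair(k(pair(e, p(e)), pair(pair(b, b), b)), k(pair(pair(a, b), pair(a, e)), e)))))  →  p(p(a))   [R5 at 1.1]

p(p(a))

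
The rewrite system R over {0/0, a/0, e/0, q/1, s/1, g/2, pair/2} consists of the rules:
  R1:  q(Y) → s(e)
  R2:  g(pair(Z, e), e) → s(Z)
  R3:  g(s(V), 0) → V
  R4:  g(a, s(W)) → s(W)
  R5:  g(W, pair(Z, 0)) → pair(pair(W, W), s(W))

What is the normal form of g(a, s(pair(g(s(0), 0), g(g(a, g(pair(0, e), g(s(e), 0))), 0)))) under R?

1. g(a, s(pair(g(s(0), 0), g(g(a, g(pair(0, e), g(s(e), 0))), 0))))  →  s(pair(g(s(0), 0), g(g(a, g(pair(0, e), g(s(e), 0))), 0)))   [R4 at ε]
2. s(pair(g(s(0), 0), g(g(a, g(pair(0, e), g(s(e), 0))), 0)))  →  s(pair(0, g(g(a, g(pair(0, e), g(s(e), 0))), 0)))   [R3 at 1.1]
3. s(pair(0, g(g(a, g(pair(0, e), g(s(e), 0))), 0)))  →  s(pair(0, g(g(a, g(pair(0, e), e)), 0)))   [R3 at 1.2.1.2.2]
4. s(pair(0, g(g(a, g(pair(0, e), e)), 0)))  →  s(pair(0, g(g(a, s(0)), 0)))   [R2 at 1.2.1.2]
5. s(pair(0, g(g(a, s(0)), 0)))  →  s(pair(0, g(s(0), 0)))   [R4 at 1.2.1]
6. s(pair(0, g(s(0), 0)))  →  s(pair(0, 0))   [R3 at 1.2]

s(pair(0, 0))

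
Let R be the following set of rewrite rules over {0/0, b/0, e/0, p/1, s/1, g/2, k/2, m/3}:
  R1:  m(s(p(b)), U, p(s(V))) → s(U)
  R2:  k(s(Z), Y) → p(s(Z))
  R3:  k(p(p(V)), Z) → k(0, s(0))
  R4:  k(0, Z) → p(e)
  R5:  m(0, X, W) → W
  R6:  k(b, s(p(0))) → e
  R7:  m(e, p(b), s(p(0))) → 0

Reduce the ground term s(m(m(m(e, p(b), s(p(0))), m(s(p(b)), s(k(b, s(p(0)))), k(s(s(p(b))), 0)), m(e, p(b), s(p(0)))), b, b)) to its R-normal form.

s(b)

1. s(m(m(m(e, p(b), s(p(0))), m(s(p(b)), s(k(b, s(p(0)))), k(s(s(p(b))), 0)), m(e, p(b), s(p(0)))), b, b))  →  s(m(m(0, m(s(p(b)), s(k(b, s(p(0)))), k(s(s(p(b))), 0)), m(e, p(b), s(p(0)))), b, b))   [R7 at 1.1.1]
2. s(m(m(0, m(s(p(b)), s(k(b, s(p(0)))), k(s(s(p(b))), 0)), m(e, p(b), s(p(0)))), b, b))  →  s(m(m(e, p(b), s(p(0))), b, b))   [R5 at 1.1]
3. s(m(m(e, p(b), s(p(0))), b, b))  →  s(m(0, b, b))   [R7 at 1.1]
4. s(m(0, b, b))  →  s(b)   [R5 at 1]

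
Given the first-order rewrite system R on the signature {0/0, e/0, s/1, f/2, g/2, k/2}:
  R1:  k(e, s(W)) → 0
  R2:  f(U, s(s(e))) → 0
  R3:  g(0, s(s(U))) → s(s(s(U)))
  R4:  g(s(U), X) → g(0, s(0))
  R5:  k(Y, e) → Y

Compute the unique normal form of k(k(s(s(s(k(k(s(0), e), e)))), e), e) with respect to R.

s(s(s(s(0))))

1. k(k(s(s(s(k(k(s(0), e), e)))), e), e)  →  k(s(s(s(k(k(s(0), e), e)))), e)   [R5 at ε]
2. k(s(s(s(k(k(s(0), e), e)))), e)  →  s(s(s(k(k(s(0), e), e))))   [R5 at ε]
3. s(s(s(k(k(s(0), e), e))))  →  s(s(s(k(s(0), e))))   [R5 at 1.1.1]
4. s(s(s(k(s(0), e))))  →  s(s(s(s(0))))   [R5 at 1.1.1]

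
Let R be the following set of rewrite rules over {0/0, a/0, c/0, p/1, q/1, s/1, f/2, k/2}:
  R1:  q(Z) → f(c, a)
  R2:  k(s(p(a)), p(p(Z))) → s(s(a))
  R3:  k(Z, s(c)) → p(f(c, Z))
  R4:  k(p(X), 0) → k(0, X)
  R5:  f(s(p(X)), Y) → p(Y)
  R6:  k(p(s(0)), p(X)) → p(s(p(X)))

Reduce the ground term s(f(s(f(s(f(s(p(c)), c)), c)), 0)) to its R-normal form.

1. s(f(s(f(s(f(s(p(c)), c)), c)), 0))  →  s(f(s(f(s(p(c)), c)), 0))   [R5 at 1.1.1.1.1]
2. s(f(s(f(s(p(c)), c)), 0))  →  s(f(s(p(c)), 0))   [R5 at 1.1.1]
3. s(f(s(p(c)), 0))  →  s(p(0))   [R5 at 1]

s(p(0))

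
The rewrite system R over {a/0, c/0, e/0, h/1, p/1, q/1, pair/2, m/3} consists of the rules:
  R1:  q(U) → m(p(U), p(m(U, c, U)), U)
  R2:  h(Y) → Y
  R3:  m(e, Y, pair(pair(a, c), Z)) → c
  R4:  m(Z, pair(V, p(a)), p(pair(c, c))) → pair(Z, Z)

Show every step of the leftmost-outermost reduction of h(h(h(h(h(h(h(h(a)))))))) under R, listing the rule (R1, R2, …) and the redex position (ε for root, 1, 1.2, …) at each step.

a

1. h(h(h(h(h(h(h(h(a))))))))  →  h(h(h(h(h(h(h(a)))))))   [R2 at ε]
2. h(h(h(h(h(h(h(a)))))))  →  h(h(h(h(h(h(a))))))   [R2 at ε]
3. h(h(h(h(h(h(a))))))  →  h(h(h(h(h(a)))))   [R2 at ε]
4. h(h(h(h(h(a)))))  →  h(h(h(h(a))))   [R2 at ε]
5. h(h(h(h(a))))  →  h(h(h(a)))   [R2 at ε]
6. h(h(h(a)))  →  h(h(a))   [R2 at ε]
7. h(h(a))  →  h(a)   [R2 at ε]
8. h(a)  →  a   [R2 at ε]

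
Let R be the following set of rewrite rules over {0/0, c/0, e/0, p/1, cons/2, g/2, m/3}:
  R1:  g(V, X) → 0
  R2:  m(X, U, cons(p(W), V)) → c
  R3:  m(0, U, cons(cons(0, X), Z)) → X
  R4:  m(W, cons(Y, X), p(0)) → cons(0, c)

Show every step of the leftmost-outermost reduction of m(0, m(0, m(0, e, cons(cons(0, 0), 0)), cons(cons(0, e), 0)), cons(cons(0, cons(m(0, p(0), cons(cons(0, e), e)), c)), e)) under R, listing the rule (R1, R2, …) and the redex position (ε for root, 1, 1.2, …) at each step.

1. m(0, m(0, m(0, e, cons(cons(0, 0), 0)), cons(cons(0, e), 0)), cons(cons(0, cons(m(0, p(0), cons(cons(0, e), e)), c)), e))  →  cons(m(0, p(0), cons(cons(0, e), e)), c)   [R3 at ε]
2. cons(m(0, p(0), cons(cons(0, e), e)), c)  →  cons(e, c)   [R3 at 1]

cons(e, c)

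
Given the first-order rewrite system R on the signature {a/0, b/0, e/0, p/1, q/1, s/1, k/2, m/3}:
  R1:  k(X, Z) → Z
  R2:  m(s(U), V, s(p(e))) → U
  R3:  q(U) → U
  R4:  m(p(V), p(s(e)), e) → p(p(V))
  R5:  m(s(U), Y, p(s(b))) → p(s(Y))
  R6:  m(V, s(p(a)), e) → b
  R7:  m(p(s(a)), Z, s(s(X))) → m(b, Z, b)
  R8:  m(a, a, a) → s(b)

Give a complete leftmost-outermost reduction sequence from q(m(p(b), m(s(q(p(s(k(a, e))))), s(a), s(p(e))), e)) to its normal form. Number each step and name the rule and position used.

1. q(m(p(b), m(s(q(p(s(k(a, e))))), s(a), s(p(e))), e))  →  m(p(b), m(s(q(p(s(k(a, e))))), s(a), s(p(e))), e)   [R3 at ε]
2. m(p(b), m(s(q(p(s(k(a, e))))), s(a), s(p(e))), e)  →  m(p(b), q(p(s(k(a, e)))), e)   [R2 at 2]
3. m(p(b), q(p(s(k(a, e)))), e)  →  m(p(b), p(s(k(a, e))), e)   [R3 at 2]
4. m(p(b), p(s(k(a, e))), e)  →  m(p(b), p(s(e)), e)   [R1 at 2.1.1]
5. m(p(b), p(s(e)), e)  →  p(p(b))   [R4 at ε]

p(p(b))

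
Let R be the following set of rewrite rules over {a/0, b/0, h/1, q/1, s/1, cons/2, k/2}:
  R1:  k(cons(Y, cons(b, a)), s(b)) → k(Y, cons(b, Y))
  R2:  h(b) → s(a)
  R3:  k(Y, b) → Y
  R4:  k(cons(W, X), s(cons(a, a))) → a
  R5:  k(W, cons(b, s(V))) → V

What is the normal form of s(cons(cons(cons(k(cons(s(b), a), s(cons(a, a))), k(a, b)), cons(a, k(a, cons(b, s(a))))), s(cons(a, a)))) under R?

s(cons(cons(cons(a, a), cons(a, a)), s(cons(a, a))))

1. s(cons(cons(cons(k(cons(s(b), a), s(cons(a, a))), k(a, b)), cons(a, k(a, cons(b, s(a))))), s(cons(a, a))))  →  s(cons(cons(cons(a, k(a, b)), cons(a, k(a, cons(b, s(a))))), s(cons(a, a))))   [R4 at 1.1.1.1]
2. s(cons(cons(cons(a, k(a, b)), cons(a, k(a, cons(b, s(a))))), s(cons(a, a))))  →  s(cons(cons(cons(a, a), cons(a, k(a, cons(b, s(a))))), s(cons(a, a))))   [R3 at 1.1.1.2]
3. s(cons(cons(cons(a, a), cons(a, k(a, cons(b, s(a))))), s(cons(a, a))))  →  s(cons(cons(cons(a, a), cons(a, a)), s(cons(a, a))))   [R5 at 1.1.2.2]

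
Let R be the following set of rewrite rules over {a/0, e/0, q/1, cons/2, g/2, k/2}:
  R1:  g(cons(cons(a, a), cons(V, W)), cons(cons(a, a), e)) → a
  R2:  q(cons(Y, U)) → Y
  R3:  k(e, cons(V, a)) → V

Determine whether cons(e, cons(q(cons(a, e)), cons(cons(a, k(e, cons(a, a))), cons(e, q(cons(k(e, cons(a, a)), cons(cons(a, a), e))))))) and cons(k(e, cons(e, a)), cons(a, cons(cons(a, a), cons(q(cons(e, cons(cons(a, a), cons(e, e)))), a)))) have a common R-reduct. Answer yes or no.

Reduce t₁ = cons(e, cons(q(cons(a, e)), cons(cons(a, k(e, cons(a, a))), cons(e, q(cons(k(e, cons(a, a)), cons(cons(a, a), e))))))):
1. cons(e, cons(q(cons(a, e)), cons(cons(a, k(e, cons(a, a))), cons(e, q(cons(k(e, cons(a, a)), cons(cons(a, a), e)))))))  →  cons(e, cons(a, cons(cons(a, k(e, cons(a, a))), cons(e, q(cons(k(e, cons(a, a)), cons(cons(a, a), e)))))))   [R2 at 2.1]
2. cons(e, cons(a, cons(cons(a, k(e, cons(a, a))), cons(e, q(cons(k(e, cons(a, a)), cons(cons(a, a), e)))))))  →  cons(e, cons(a, cons(cons(a, a), cons(e, q(cons(k(e, cons(a, a)), cons(cons(a, a), e)))))))   [R3 at 2.2.1.2]
3. cons(e, cons(a, cons(cons(a, a), cons(e, q(cons(k(e, cons(a, a)), cons(cons(a, a), e)))))))  →  cons(e, cons(a, cons(cons(a, a), cons(e, k(e, cons(a, a))))))   [R2 at 2.2.2.2]
4. cons(e, cons(a, cons(cons(a, a), cons(e, k(e, cons(a, a))))))  →  cons(e, cons(a, cons(cons(a, a), cons(e, a))))   [R3 at 2.2.2.2]

Reduce t₂ = cons(k(e, cons(e, a)), cons(a, cons(cons(a, a), cons(q(cons(e, cons(cons(a, a), cons(e, e)))), a)))):
1. cons(k(e, cons(e, a)), cons(a, cons(cons(a, a), cons(q(cons(e, cons(cons(a, a), cons(e, e)))), a))))  →  cons(e, cons(a, cons(cons(a, a), cons(q(cons(e, cons(cons(a, a), cons(e, e)))), a))))   [R3 at 1]
2. cons(e, cons(a, cons(cons(a, a), cons(q(cons(e, cons(cons(a, a), cons(e, e)))), a))))  →  cons(e, cons(a, cons(cons(a, a), cons(e, a))))   [R2 at 2.2.2.1]

yes — NF(t₁) = cons(e, cons(a, cons(cons(a, a), cons(e, a)))), NF(t₂) = cons(e, cons(a, cons(cons(a, a), cons(e, a))))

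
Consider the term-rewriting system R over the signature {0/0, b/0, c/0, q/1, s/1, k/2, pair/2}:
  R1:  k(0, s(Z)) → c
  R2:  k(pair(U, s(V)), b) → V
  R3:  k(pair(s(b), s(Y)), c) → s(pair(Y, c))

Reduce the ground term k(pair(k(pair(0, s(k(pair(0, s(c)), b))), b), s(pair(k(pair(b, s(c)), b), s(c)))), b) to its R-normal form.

1. k(pair(k(pair(0, s(k(pair(0, s(c)), b))), b), s(pair(k(pair(b, s(c)), b), s(c)))), b)  →  pair(k(pair(b, s(c)), b), s(c))   [R2 at ε]
2. pair(k(pair(b, s(c)), b), s(c))  →  pair(c, s(c))   [R2 at 1]

pair(c, s(c))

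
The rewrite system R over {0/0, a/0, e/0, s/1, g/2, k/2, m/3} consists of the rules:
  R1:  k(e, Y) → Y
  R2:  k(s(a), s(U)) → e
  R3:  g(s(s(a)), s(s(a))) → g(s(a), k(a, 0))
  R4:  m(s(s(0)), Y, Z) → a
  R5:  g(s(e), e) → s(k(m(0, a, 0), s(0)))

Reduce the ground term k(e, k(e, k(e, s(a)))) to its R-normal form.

1. k(e, k(e, k(e, s(a))))  →  k(e, k(e, s(a)))   [R1 at ε]
2. k(e, k(e, s(a)))  →  k(e, s(a))   [R1 at ε]
3. k(e, s(a))  →  s(a)   [R1 at ε]

s(a)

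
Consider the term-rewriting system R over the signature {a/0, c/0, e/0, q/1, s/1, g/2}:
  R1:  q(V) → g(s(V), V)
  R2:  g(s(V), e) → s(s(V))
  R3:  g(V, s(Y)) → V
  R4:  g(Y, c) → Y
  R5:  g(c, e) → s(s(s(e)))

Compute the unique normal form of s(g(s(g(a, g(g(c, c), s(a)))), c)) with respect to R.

1. s(g(s(g(a, g(g(c, c), s(a)))), c))  →  s(s(g(a, g(g(c, c), s(a)))))   [R4 at 1]
2. s(s(g(a, g(g(c, c), s(a)))))  →  s(s(g(a, g(c, c))))   [R3 at 1.1.2]
3. s(s(g(a, g(c, c))))  →  s(s(g(a, c)))   [R4 at 1.1.2]
4. s(s(g(a, c)))  →  s(s(a))   [R4 at 1.1]

s(s(a))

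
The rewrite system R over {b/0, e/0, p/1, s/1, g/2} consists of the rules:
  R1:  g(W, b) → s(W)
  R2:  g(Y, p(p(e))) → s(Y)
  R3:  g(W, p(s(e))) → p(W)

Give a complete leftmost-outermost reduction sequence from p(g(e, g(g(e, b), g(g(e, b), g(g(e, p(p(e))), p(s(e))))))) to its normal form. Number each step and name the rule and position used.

1. p(g(e, g(g(e, b), g(g(e, b), g(g(e, p(p(e))), p(s(e)))))))  →  p(g(e, g(s(e), g(g(e, b), g(g(e, p(p(e))), p(s(e)))))))   [R1 at 1.2.1]
2. p(g(e, g(s(e), g(g(e, b), g(g(e, p(p(e))), p(s(e)))))))  →  p(g(e, g(s(e), g(s(e), g(g(e, p(p(e))), p(s(e)))))))   [R1 at 1.2.2.1]
3. p(g(e, g(s(e), g(s(e), g(g(e, p(p(e))), p(s(e)))))))  →  p(g(e, g(s(e), g(s(e), p(g(e, p(p(e))))))))   [R3 at 1.2.2.2]
4. p(g(e, g(s(e), g(s(e), p(g(e, p(p(e))))))))  →  p(g(e, g(s(e), g(s(e), p(s(e))))))   [R2 at 1.2.2.2.1]
5. p(g(e, g(s(e), g(s(e), p(s(e))))))  →  p(g(e, g(s(e), p(s(e)))))   [R3 at 1.2.2]
6. p(g(e, g(s(e), p(s(e)))))  →  p(g(e, p(s(e))))   [R3 at 1.2]
7. p(g(e, p(s(e))))  →  p(p(e))   [R3 at 1]

p(p(e))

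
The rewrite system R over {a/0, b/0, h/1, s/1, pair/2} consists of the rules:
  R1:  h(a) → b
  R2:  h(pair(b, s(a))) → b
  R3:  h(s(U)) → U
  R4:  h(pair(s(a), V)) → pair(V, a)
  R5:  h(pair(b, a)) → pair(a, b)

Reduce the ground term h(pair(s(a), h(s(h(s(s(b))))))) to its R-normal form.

pair(s(b), a)

1. h(pair(s(a), h(s(h(s(s(b)))))))  →  pair(h(s(h(s(s(b))))), a)   [R4 at ε]
2. pair(h(s(h(s(s(b))))), a)  →  pair(h(s(s(b))), a)   [R3 at 1]
3. pair(h(s(s(b))), a)  →  pair(s(b), a)   [R3 at 1]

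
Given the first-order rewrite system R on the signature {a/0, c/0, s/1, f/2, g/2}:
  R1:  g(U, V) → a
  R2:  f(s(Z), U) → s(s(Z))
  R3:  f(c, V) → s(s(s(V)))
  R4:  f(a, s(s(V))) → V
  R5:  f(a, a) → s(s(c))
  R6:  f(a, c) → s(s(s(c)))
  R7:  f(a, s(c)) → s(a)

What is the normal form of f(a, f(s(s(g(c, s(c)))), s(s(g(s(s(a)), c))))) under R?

s(a)

1. f(a, f(s(s(g(c, s(c)))), s(s(g(s(s(a)), c)))))  →  f(a, s(s(s(g(c, s(c))))))   [R2 at 2]
2. f(a, s(s(s(g(c, s(c))))))  →  s(g(c, s(c)))   [R4 at ε]
3. s(g(c, s(c)))  →  s(a)   [R1 at 1]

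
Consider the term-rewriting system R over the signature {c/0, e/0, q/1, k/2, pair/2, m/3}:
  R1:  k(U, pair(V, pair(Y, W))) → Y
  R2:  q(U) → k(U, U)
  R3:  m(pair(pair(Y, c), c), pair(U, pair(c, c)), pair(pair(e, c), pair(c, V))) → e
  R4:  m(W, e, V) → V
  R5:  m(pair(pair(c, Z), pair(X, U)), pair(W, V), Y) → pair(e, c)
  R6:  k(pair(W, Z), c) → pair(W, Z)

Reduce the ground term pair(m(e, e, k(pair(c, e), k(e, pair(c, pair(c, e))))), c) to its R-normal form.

pair(pair(c, e), c)

1. pair(m(e, e, k(pair(c, e), k(e, pair(c, pair(c, e))))), c)  →  pair(k(pair(c, e), k(e, pair(c, pair(c, e)))), c)   [R4 at 1]
2. pair(k(pair(c, e), k(e, pair(c, pair(c, e)))), c)  →  pair(k(pair(c, e), c), c)   [R1 at 1.2]
3. pair(k(pair(c, e), c), c)  →  pair(pair(c, e), c)   [R6 at 1]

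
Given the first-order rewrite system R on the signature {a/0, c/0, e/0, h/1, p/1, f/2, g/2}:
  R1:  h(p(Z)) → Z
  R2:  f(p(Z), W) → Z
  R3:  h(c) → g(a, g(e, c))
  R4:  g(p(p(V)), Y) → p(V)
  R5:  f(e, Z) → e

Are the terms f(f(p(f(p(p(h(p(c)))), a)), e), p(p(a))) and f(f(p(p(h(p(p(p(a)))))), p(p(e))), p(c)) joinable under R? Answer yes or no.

Reduce t₁ = f(f(p(f(p(p(h(p(c)))), a)), e), p(p(a))):
1. f(f(p(f(p(p(h(p(c)))), a)), e), p(p(a)))  →  f(f(p(p(h(p(c)))), a), p(p(a)))   [R2 at 1]
2. f(f(p(p(h(p(c)))), a), p(p(a)))  →  f(p(h(p(c))), p(p(a)))   [R2 at 1]
3. f(p(h(p(c))), p(p(a)))  →  h(p(c))   [R2 at ε]
4. h(p(c))  →  c   [R1 at ε]

Reduce t₂ = f(f(p(p(h(p(p(p(a)))))), p(p(e))), p(c)):
1. f(f(p(p(h(p(p(p(a)))))), p(p(e))), p(c))  →  f(p(h(p(p(p(a))))), p(c))   [R2 at 1]
2. f(p(h(p(p(p(a))))), p(c))  →  h(p(p(p(a))))   [R2 at ε]
3. h(p(p(p(a))))  →  p(p(a))   [R1 at ε]

no — NF(t₁) = c, NF(t₂) = p(p(a))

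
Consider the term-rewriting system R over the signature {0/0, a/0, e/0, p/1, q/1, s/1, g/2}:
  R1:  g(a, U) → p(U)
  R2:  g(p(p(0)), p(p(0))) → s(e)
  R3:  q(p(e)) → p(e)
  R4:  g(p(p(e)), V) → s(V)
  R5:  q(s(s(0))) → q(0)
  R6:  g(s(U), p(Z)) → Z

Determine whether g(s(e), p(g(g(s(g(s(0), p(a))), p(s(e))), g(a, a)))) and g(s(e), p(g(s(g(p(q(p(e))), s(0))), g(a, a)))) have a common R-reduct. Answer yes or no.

Reduce t₁ = g(s(e), p(g(g(s(g(s(0), p(a))), p(s(e))), g(a, a)))):
1. g(s(e), p(g(g(s(g(s(0), p(a))), p(s(e))), g(a, a))))  →  g(g(s(g(s(0), p(a))), p(s(e))), g(a, a))   [R6 at ε]
2. g(g(s(g(s(0), p(a))), p(s(e))), g(a, a))  →  g(s(e), g(a, a))   [R6 at 1]
3. g(s(e), g(a, a))  →  g(s(e), p(a))   [R1 at 2]
4. g(s(e), p(a))  →  a   [R6 at ε]

Reduce t₂ = g(s(e), p(g(s(g(p(q(p(e))), s(0))), g(a, a)))):
1. g(s(e), p(g(s(g(p(q(p(e))), s(0))), g(a, a))))  →  g(s(g(p(q(p(e))), s(0))), g(a, a))   [R6 at ε]
2. g(s(g(p(q(p(e))), s(0))), g(a, a))  →  g(s(g(p(p(e)), s(0))), g(a, a))   [R3 at 1.1.1.1]
3. g(s(g(p(p(e)), s(0))), g(a, a))  →  g(s(s(s(0))), g(a, a))   [R4 at 1.1]
4. g(s(s(s(0))), g(a, a))  →  g(s(s(s(0))), p(a))   [R1 at 2]
5. g(s(s(s(0))), p(a))  →  a   [R6 at ε]

yes — NF(t₁) = a, NF(t₂) = a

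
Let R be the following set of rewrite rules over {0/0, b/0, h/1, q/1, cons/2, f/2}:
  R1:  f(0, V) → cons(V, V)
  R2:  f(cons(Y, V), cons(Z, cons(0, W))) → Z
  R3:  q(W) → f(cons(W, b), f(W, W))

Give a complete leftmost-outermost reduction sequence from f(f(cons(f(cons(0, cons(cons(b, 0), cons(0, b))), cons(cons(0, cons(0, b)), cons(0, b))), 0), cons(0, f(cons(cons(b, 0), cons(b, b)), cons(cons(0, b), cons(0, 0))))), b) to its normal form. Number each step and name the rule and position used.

cons(b, b)

1. f(f(cons(f(cons(0, cons(cons(b, 0), cons(0, b))), cons(cons(0, cons(0, b)), cons(0, b))), 0), cons(0, f(cons(cons(b, 0), cons(b, b)), cons(cons(0, b), cons(0, 0))))), b)  →  f(f(cons(cons(0, cons(0, b)), 0), cons(0, f(cons(cons(b, 0), cons(b, b)), cons(cons(0, b), cons(0, 0))))), b)   [R2 at 1.1.1]
2. f(f(cons(cons(0, cons(0, b)), 0), cons(0, f(cons(cons(b, 0), cons(b, b)), cons(cons(0, b), cons(0, 0))))), b)  →  f(f(cons(cons(0, cons(0, b)), 0), cons(0, cons(0, b))), b)   [R2 at 1.2.2]
3. f(f(cons(cons(0, cons(0, b)), 0), cons(0, cons(0, b))), b)  →  f(0, b)   [R2 at 1]
4. f(0, b)  →  cons(b, b)   [R1 at ε]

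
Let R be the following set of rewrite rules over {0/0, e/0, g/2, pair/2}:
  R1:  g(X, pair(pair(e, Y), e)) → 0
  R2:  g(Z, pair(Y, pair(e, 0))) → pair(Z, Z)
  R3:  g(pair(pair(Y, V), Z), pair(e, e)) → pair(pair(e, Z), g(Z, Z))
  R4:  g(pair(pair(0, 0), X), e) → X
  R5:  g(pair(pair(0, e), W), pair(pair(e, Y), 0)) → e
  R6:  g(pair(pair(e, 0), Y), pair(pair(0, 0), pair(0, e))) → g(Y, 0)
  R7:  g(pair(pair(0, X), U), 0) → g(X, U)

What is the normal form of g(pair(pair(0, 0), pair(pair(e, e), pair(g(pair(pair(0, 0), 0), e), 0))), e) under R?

pair(pair(e, e), pair(0, 0))

1. g(pair(pair(0, 0), pair(pair(e, e), pair(g(pair(pair(0, 0), 0), e), 0))), e)  →  pair(pair(e, e), pair(g(pair(pair(0, 0), 0), e), 0))   [R4 at ε]
2. pair(pair(e, e), pair(g(pair(pair(0, 0), 0), e), 0))  →  pair(pair(e, e), pair(0, 0))   [R4 at 2.1]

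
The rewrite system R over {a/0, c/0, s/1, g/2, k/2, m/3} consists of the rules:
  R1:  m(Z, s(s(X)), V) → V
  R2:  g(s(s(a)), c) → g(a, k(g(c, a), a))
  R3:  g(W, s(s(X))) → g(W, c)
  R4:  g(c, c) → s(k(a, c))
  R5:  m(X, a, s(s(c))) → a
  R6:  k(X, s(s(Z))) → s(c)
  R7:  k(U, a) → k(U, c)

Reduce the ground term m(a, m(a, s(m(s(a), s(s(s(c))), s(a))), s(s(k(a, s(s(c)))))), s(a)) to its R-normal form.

1. m(a, m(a, s(m(s(a), s(s(s(c))), s(a))), s(s(k(a, s(s(c)))))), s(a))  →  m(a, m(a, s(s(a)), s(s(k(a, s(s(c)))))), s(a))   [R1 at 2.2.1]
2. m(a, m(a, s(s(a)), s(s(k(a, s(s(c)))))), s(a))  →  m(a, s(s(k(a, s(s(c))))), s(a))   [R1 at 2]
3. m(a, s(s(k(a, s(s(c))))), s(a))  →  s(a)   [R1 at ε]

s(a)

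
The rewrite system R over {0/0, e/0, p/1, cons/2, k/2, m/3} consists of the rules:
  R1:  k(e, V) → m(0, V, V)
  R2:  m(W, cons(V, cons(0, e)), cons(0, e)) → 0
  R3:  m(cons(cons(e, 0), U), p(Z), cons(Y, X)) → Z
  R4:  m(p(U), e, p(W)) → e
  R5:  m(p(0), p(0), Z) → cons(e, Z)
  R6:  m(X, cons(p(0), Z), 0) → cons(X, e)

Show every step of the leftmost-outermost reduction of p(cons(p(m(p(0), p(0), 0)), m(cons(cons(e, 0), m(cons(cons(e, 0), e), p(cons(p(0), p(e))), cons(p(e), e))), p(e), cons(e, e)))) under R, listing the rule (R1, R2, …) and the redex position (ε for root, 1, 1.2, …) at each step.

1. p(cons(p(m(p(0), p(0), 0)), m(cons(cons(e, 0), m(cons(cons(e, 0), e), p(cons(p(0), p(e))), cons(p(e), e))), p(e), cons(e, e))))  →  p(cons(p(cons(e, 0)), m(cons(cons(e, 0), m(cons(cons(e, 0), e), p(cons(p(0), p(e))), cons(p(e), e))), p(e), cons(e, e))))   [R5 at 1.1.1]
2. p(cons(p(cons(e, 0)), m(cons(cons(e, 0), m(cons(cons(e, 0), e), p(cons(p(0), p(e))), cons(p(e), e))), p(e), cons(e, e))))  →  p(cons(p(cons(e, 0)), e))   [R3 at 1.2]

p(cons(p(cons(e, 0)), e))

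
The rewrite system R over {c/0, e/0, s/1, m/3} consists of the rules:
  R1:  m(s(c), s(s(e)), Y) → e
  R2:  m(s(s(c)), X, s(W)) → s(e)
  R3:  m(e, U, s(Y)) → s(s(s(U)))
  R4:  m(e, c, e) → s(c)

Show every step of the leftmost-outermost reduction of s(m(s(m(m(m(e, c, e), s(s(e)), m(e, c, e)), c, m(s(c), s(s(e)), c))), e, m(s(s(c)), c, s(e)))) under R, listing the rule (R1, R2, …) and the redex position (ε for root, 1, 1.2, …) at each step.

1. s(m(s(m(m(m(e, c, e), s(s(e)), m(e, c, e)), c, m(s(c), s(s(e)), c))), e, m(s(s(c)), c, s(e))))  →  s(m(s(m(m(s(c), s(s(e)), m(e, c, e)), c, m(s(c), s(s(e)), c))), e, m(s(s(c)), c, s(e))))   [R4 at 1.1.1.1.1]
2. s(m(s(m(m(s(c), s(s(e)), m(e, c, e)), c, m(s(c), s(s(e)), c))), e, m(s(s(c)), c, s(e))))  →  s(m(s(m(e, c, m(s(c), s(s(e)), c))), e, m(s(s(c)), c, s(e))))   [R1 at 1.1.1.1]
3. s(m(s(m(e, c, m(s(c), s(s(e)), c))), e, m(s(s(c)), c, s(e))))  →  s(m(s(m(e, c, e)), e, m(s(s(c)), c, s(e))))   [R1 at 1.1.1.3]
4. s(m(s(m(e, c, e)), e, m(s(s(c)), c, s(e))))  →  s(m(s(s(c)), e, m(s(s(c)), c, s(e))))   [R4 at 1.1.1]
5. s(m(s(s(c)), e, m(s(s(c)), c, s(e))))  →  s(m(s(s(c)), e, s(e)))   [R2 at 1.3]
6. s(m(s(s(c)), e, s(e)))  →  s(s(e))   [R2 at 1]

s(s(e))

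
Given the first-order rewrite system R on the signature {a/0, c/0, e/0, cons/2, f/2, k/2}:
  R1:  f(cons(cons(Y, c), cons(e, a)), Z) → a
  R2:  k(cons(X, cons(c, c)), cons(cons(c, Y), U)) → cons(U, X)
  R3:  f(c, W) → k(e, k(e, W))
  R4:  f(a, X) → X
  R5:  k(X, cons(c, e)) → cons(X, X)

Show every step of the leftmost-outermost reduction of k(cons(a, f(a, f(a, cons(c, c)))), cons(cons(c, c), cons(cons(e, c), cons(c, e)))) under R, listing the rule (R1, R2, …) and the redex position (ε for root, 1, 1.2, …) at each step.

1. k(cons(a, f(a, f(a, cons(c, c)))), cons(cons(c, c), cons(cons(e, c), cons(c, e))))  →  k(cons(a, f(a, cons(c, c))), cons(cons(c, c), cons(cons(e, c), cons(c, e))))   [R4 at 1.2]
2. k(cons(a, f(a, cons(c, c))), cons(cons(c, c), cons(cons(e, c), cons(c, e))))  →  k(cons(a, cons(c, c)), cons(cons(c, c), cons(cons(e, c), cons(c, e))))   [R4 at 1.2]
3. k(cons(a, cons(c, c)), cons(cons(c, c), cons(cons(e, c), cons(c, e))))  →  cons(cons(cons(e, c), cons(c, e)), a)   [R2 at ε]

cons(cons(cons(e, c), cons(c, e)), a)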